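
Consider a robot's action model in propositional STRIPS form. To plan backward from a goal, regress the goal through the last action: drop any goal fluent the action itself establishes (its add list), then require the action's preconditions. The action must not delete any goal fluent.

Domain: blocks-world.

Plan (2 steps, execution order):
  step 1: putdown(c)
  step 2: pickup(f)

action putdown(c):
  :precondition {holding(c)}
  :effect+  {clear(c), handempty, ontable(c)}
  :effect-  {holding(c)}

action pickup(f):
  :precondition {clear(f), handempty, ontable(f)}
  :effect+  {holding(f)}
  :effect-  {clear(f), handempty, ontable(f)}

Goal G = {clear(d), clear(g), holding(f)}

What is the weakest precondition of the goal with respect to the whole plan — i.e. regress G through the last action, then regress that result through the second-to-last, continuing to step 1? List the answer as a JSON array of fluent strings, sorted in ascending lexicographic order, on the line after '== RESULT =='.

Regress step by step:
  through step 2 (pickup(f)): drop {holding(f)}, keep {clear(d), clear(g)}, require {clear(f), handempty, ontable(f)}
    → {clear(d), clear(f), clear(g), handempty, ontable(f)}
  through step 1 (putdown(c)): drop {handempty}, keep {clear(d), clear(f), clear(g), ontable(f)}, require {holding(c)}
    → {clear(d), clear(f), clear(g), holding(c), ontable(f)}

== RESULT ==
["clear(d)", "clear(f)", "clear(g)", "holding(c)", "ontable(f)"]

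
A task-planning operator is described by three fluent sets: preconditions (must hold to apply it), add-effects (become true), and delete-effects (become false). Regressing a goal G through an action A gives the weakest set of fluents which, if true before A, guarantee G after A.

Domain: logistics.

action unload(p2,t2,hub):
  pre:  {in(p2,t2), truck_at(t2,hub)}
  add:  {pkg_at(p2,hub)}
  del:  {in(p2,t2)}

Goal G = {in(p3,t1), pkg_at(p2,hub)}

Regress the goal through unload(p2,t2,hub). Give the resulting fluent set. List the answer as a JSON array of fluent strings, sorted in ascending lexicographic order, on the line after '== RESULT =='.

Regress:
  G ∩ del = {}  (empty — regression defined)
  G \ add = {in(p3,t1), pkg_at(p2,hub)} \ {pkg_at(p2,hub)} = {in(p3,t1)}
  ∪ pre   = {in(p3,t1)} ∪ {in(p2,t2), truck_at(t2,hub)}
          = {in(p2,t2), in(p3,t1), truck_at(t2,hub)}

== RESULT ==
["in(p2,t2)", "in(p3,t1)", "truck_at(t2,hub)"]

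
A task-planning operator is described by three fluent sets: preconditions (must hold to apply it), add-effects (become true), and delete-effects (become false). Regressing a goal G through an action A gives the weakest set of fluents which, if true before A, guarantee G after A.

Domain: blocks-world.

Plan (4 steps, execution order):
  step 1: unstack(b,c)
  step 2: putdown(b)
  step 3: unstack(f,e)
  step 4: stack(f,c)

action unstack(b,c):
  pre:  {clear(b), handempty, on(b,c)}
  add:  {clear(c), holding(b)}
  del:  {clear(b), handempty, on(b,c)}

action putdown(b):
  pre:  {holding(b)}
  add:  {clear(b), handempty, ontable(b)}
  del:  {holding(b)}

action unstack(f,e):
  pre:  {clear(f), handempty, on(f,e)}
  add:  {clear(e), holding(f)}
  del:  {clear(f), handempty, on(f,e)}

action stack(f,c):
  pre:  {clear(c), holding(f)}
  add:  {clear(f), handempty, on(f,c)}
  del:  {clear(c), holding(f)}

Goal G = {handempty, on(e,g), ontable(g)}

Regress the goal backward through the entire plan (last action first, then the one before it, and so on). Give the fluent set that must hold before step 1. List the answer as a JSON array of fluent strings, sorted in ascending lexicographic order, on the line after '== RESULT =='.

Work backward from the goal:
  through step 4 (stack(f,c)): drop {handempty}, keep {on(e,g), ontable(g)}, require {clear(c), holding(f)}
    → {clear(c), holding(f), on(e,g), ontable(g)}
  through step 3 (unstack(f,e)): drop {holding(f)}, keep {clear(c), on(e,g), ontable(g)}, require {clear(f), handempty, on(f,e)}
    → {clear(c), clear(f), handempty, on(e,g), on(f,e), ontable(g)}
  through step 2 (putdown(b)): drop {handempty}, keep {clear(c), clear(f), on(e,g), on(f,e), ontable(g)}, require {holding(b)}
    → {clear(c), clear(f), holding(b), on(e,g), on(f,e), ontable(g)}
  through step 1 (unstack(b,c)): drop {clear(c), holding(b)}, keep {clear(f), on(e,g), on(f,e), ontable(g)}, require {clear(b), handempty, on(b,c)}
    → {clear(b), clear(f), handempty, on(b,c), on(e,g), on(f,e), ontable(g)}

== RESULT ==
["clear(b)", "clear(f)", "handempty", "on(b,c)", "on(e,g)", "on(f,e)", "ontable(g)"]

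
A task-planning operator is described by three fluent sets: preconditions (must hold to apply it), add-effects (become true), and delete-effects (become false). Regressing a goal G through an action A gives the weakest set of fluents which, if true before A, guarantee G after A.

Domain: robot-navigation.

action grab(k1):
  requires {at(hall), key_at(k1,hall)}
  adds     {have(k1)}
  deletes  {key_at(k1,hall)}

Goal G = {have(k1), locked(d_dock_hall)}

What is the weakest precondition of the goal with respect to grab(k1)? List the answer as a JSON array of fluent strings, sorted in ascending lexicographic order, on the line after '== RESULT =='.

Regress:
  G ∩ del = {}  (empty — regression defined)
  G \ add = {have(k1), locked(d_dock_hall)} \ {have(k1)} = {locked(d_dock_hall)}
  ∪ pre   = {locked(d_dock_hall)} ∪ {at(hall), key_at(k1,hall)}
          = {at(hall), key_at(k1,hall), locked(d_dock_hall)}

== RESULT ==
["at(hall)", "key_at(k1,hall)", "locked(d_dock_hall)"]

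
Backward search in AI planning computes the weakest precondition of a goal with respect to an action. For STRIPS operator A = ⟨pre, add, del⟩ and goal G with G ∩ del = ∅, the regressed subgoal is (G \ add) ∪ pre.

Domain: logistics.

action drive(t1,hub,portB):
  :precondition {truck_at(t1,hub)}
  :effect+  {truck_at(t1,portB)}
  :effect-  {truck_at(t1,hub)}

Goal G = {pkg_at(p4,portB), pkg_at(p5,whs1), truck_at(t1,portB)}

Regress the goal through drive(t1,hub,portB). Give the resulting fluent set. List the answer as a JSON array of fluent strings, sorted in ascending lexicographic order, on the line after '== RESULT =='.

Regress:
  G ∩ del = {}  (empty — regression defined)
  G \ add = {pkg_at(p4,portB), pkg_at(p5,whs1), truck_at(t1,portB)} \ {truck_at(t1,portB)} = {pkg_at(p4,portB), pkg_at(p5,whs1)}
  ∪ pre   = {pkg_at(p4,portB), pkg_at(p5,whs1)} ∪ {truck_at(t1,hub)}
          = {pkg_at(p4,portB), pkg_at(p5,whs1), truck_at(t1,hub)}

== RESULT ==
["pkg_at(p4,portB)", "pkg_at(p5,whs1)", "truck_at(t1,hub)"]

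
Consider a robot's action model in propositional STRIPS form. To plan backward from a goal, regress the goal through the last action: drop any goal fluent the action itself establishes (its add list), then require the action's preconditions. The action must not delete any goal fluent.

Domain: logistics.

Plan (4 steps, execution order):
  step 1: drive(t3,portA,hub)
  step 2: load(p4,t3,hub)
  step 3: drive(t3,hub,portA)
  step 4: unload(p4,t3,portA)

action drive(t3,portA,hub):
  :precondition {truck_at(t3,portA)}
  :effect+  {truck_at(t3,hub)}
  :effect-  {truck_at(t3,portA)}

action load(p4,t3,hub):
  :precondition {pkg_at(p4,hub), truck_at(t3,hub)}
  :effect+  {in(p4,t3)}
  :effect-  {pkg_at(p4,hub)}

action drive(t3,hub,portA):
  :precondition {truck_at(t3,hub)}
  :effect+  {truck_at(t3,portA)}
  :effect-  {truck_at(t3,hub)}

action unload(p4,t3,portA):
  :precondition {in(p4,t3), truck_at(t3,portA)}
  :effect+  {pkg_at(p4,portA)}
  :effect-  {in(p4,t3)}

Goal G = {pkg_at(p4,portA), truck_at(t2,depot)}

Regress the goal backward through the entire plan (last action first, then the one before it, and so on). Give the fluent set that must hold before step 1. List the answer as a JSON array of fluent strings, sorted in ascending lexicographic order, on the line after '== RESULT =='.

Work backward from the goal:
  through step 4 (unload(p4,t3,portA)): drop {pkg_at(p4,portA)}, keep {truck_at(t2,depot)}, require {in(p4,t3), truck_at(t3,portA)}
    → {in(p4,t3), truck_at(t2,depot), truck_at(t3,portA)}
  through step 3 (drive(t3,hub,portA)): drop {truck_at(t3,portA)}, keep {in(p4,t3), truck_at(t2,depot)}, require {truck_at(t3,hub)}
    → {in(p4,t3), truck_at(t2,depot), truck_at(t3,hub)}
  through step 2 (load(p4,t3,hub)): drop {in(p4,t3)}, keep {truck_at(t2,depot), truck_at(t3,hub)}, require {pkg_at(p4,hub), truck_at(t3,hub)}
    → {pkg_at(p4,hub), truck_at(t2,depot), truck_at(t3,hub)}
  through step 1 (drive(t3,portA,hub)): drop {truck_at(t3,hub)}, keep {pkg_at(p4,hub), truck_at(t2,depot)}, require {truck_at(t3,portA)}
    → {pkg_at(p4,hub), truck_at(t2,depot), truck_at(t3,portA)}

== RESULT ==
["pkg_at(p4,hub)", "truck_at(t2,depot)", "truck_at(t3,portA)"]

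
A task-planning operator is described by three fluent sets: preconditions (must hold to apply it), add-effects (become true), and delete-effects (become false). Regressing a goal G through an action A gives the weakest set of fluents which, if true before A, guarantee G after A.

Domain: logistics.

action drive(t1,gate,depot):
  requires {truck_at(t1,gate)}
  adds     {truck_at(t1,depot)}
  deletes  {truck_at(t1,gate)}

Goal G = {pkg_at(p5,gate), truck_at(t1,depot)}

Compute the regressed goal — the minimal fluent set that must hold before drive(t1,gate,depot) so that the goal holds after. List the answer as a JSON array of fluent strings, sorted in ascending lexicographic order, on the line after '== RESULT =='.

Compute (G \ add) ∪ pre:
  G ∩ del = {}  (empty — regression defined)
  G \ add = {pkg_at(p5,gate), truck_at(t1,depot)} \ {truck_at(t1,depot)} = {pkg_at(p5,gate)}
  ∪ pre   = {pkg_at(p5,gate)} ∪ {truck_at(t1,gate)}
          = {pkg_at(p5,gate), truck_at(t1,gate)}

== RESULT ==
["pkg_at(p5,gate)", "truck_at(t1,gate)"]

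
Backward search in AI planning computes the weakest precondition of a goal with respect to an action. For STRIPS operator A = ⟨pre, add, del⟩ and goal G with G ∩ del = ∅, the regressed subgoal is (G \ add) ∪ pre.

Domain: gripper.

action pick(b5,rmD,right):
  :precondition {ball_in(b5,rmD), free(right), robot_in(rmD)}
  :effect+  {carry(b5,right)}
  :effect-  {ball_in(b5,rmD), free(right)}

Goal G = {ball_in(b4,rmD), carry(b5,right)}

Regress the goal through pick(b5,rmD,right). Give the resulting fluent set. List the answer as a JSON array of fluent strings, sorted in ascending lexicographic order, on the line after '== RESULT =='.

Compute (G \ add) ∪ pre:
  G ∩ del = {}  (empty — regression defined)
  G \ add = {ball_in(b4,rmD), carry(b5,right)} \ {carry(b5,right)} = {ball_in(b4,rmD)}
  ∪ pre   = {ball_in(b4,rmD)} ∪ {ball_in(b5,rmD), free(right), robot_in(rmD)}
          = {ball_in(b4,rmD), ball_in(b5,rmD), free(right), robot_in(rmD)}

== RESULT ==
["ball_in(b4,rmD)", "ball_in(b5,rmD)", "free(right)", "robot_in(rmD)"]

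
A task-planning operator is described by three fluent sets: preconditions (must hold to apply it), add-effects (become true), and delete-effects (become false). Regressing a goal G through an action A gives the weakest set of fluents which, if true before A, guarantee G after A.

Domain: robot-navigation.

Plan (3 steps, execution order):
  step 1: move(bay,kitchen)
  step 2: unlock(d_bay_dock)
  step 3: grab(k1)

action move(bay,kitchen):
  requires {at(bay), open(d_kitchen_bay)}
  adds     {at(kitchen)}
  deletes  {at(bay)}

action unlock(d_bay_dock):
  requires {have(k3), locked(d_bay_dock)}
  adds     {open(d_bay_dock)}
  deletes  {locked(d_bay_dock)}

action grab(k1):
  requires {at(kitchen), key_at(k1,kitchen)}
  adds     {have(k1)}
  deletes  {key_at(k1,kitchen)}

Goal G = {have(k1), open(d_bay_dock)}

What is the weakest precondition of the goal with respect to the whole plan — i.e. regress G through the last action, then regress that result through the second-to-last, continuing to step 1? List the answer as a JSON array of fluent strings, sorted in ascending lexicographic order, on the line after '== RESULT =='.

Regress step by step:
  through step 3 (grab(k1)): drop {have(k1)}, keep {open(d_bay_dock)}, require {at(kitchen), key_at(k1,kitchen)}
    → {at(kitchen), key_at(k1,kitchen), open(d_bay_dock)}
  through step 2 (unlock(d_bay_dock)): drop {open(d_bay_dock)}, keep {at(kitchen), key_at(k1,kitchen)}, require {have(k3), locked(d_bay_dock)}
    → {at(kitchen), have(k3), key_at(k1,kitchen), locked(d_bay_dock)}
  through step 1 (move(bay,kitchen)): drop {at(kitchen)}, keep {have(k3), key_at(k1,kitchen), locked(d_bay_dock)}, require {at(bay), open(d_kitchen_bay)}
    → {at(bay), have(k3), key_at(k1,kitchen), locked(d_bay_dock), open(d_kitchen_bay)}

== RESULT ==
["at(bay)", "have(k3)", "key_at(k1,kitchen)", "locked(d_bay_dock)", "open(d_kitchen_bay)"]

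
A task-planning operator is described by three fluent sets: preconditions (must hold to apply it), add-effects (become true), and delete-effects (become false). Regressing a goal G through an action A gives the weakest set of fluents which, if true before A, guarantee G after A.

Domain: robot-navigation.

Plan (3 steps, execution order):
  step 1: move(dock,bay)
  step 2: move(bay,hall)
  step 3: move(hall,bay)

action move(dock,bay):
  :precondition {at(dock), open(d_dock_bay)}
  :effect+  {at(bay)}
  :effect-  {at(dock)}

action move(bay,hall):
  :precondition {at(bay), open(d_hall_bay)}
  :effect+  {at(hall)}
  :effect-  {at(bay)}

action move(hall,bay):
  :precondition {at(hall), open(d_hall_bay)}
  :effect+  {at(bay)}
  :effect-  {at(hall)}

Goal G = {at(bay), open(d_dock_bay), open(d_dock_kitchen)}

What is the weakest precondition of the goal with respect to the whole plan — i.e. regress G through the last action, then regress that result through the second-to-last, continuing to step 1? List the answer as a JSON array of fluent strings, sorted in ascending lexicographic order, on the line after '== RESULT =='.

Regress step by step:
  through step 3 (move(hall,bay)): drop {at(bay)}, keep {open(d_dock_bay), open(d_dock_kitchen)}, require {at(hall), open(d_hall_bay)}
    → {at(hall), open(d_dock_bay), open(d_dock_kitchen), open(d_hall_bay)}
  through step 2 (move(bay,hall)): drop {at(hall)}, keep {open(d_dock_bay), open(d_dock_kitchen), open(d_hall_bay)}, require {at(bay), open(d_hall_bay)}
    → {at(bay), open(d_dock_bay), open(d_dock_kitchen), open(d_hall_bay)}
  through step 1 (move(dock,bay)): drop {at(bay)}, keep {open(d_dock_bay), open(d_dock_kitchen), open(d_hall_bay)}, require {at(dock), open(d_dock_bay)}
    → {at(dock), open(d_dock_bay), open(d_dock_kitchen), open(d_hall_bay)}

== RESULT ==
["at(dock)", "open(d_dock_bay)", "open(d_dock_kitchen)", "open(d_hall_bay)"]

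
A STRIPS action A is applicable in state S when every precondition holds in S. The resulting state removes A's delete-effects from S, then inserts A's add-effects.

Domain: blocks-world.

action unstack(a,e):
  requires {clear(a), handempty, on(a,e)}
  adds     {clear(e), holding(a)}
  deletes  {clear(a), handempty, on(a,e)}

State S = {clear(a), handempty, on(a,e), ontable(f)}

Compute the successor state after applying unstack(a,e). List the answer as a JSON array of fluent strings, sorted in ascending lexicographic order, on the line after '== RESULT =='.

Progress:
  pre ⊆ S: {clear(a), handempty, on(a,e)} ⊆ S  — applicable
  S \ del = {ontable(f)}
  ∪ add   = {clear(e), holding(a), ontable(f)}

== RESULT ==
["clear(e)", "holding(a)", "ontable(f)"]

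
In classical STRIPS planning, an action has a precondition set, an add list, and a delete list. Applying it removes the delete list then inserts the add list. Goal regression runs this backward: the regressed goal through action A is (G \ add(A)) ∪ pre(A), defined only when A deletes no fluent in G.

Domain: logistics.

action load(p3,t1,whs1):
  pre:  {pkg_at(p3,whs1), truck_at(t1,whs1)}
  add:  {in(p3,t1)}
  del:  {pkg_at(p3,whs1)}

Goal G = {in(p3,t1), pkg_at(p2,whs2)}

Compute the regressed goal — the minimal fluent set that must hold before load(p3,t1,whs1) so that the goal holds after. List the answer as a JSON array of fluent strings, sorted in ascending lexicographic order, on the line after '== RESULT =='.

Regress:
  G ∩ del = {}  (empty — regression defined)
  G \ add = {in(p3,t1), pkg_at(p2,whs2)} \ {in(p3,t1)} = {pkg_at(p2,whs2)}
  ∪ pre   = {pkg_at(p2,whs2)} ∪ {pkg_at(p3,whs1), truck_at(t1,whs1)}
          = {pkg_at(p2,whs2), pkg_at(p3,whs1), truck_at(t1,whs1)}

== RESULT ==
["pkg_at(p2,whs2)", "pkg_at(p3,whs1)", "truck_at(t1,whs1)"]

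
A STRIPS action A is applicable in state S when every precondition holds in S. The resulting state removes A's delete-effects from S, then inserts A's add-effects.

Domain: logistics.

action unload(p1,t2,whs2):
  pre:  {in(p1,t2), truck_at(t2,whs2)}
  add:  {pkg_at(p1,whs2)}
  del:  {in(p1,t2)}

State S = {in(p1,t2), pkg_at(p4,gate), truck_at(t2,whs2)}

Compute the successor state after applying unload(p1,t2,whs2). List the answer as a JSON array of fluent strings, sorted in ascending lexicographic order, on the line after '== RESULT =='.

Compute (S \ del) ∪ add:
  pre ⊆ S: {in(p1,t2), truck_at(t2,whs2)} ⊆ S  — applicable
  S \ del = {pkg_at(p4,gate), truck_at(t2,whs2)}
  ∪ add   = {pkg_at(p1,whs2), pkg_at(p4,gate), truck_at(t2,whs2)}

== RESULT ==
["pkg_at(p1,whs2)", "pkg_at(p4,gate)", "truck_at(t2,whs2)"]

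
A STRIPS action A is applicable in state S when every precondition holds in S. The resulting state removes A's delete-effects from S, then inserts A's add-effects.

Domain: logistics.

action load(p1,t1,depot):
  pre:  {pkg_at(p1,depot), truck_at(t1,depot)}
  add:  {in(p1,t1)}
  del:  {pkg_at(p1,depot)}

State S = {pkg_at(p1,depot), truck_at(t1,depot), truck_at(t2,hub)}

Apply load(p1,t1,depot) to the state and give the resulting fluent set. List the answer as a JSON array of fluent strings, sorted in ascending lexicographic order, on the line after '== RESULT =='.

Compute (S \ del) ∪ add:
  pre ⊆ S: {pkg_at(p1,depot), truck_at(t1,depot)} ⊆ S  — applicable
  S \ del = {truck_at(t1,depot), truck_at(t2,hub)}
  ∪ add   = {in(p1,t1), truck_at(t1,depot), truck_at(t2,hub)}

== RESULT ==
["in(p1,t1)", "truck_at(t1,depot)", "truck_at(t2,hub)"]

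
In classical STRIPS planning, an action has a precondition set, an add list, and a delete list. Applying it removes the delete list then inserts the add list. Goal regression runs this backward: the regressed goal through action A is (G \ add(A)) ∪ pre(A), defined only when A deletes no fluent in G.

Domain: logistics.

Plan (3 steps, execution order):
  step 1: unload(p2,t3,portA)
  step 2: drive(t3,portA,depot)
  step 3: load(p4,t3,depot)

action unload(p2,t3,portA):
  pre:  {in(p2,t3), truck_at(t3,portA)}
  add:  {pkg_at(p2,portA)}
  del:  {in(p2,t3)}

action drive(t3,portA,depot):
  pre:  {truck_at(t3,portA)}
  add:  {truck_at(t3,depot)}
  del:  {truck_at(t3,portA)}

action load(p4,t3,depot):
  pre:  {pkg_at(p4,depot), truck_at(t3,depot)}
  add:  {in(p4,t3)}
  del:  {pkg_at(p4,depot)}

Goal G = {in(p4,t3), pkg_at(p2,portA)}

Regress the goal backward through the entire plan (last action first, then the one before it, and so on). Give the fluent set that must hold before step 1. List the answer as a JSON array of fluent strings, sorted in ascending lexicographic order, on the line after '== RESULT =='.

Regress step by step:
  through step 3 (load(p4,t3,depot)): drop {in(p4,t3)}, keep {pkg_at(p2,portA)}, require {pkg_at(p4,depot), truck_at(t3,depot)}
    → {pkg_at(p2,portA), pkg_at(p4,depot), truck_at(t3,depot)}
  through step 2 (drive(t3,portA,depot)): drop {truck_at(t3,depot)}, keep {pkg_at(p2,portA), pkg_at(p4,depot)}, require {truck_at(t3,portA)}
    → {pkg_at(p2,portA), pkg_at(p4,depot), truck_at(t3,portA)}
  through step 1 (unload(p2,t3,portA)): drop {pkg_at(p2,portA)}, keep {pkg_at(p4,depot), truck_at(t3,portA)}, require {in(p2,t3), truck_at(t3,portA)}
    → {in(p2,t3), pkg_at(p4,depot), truck_at(t3,portA)}

== RESULT ==
["in(p2,t3)", "pkg_at(p4,depot)", "truck_at(t3,portA)"]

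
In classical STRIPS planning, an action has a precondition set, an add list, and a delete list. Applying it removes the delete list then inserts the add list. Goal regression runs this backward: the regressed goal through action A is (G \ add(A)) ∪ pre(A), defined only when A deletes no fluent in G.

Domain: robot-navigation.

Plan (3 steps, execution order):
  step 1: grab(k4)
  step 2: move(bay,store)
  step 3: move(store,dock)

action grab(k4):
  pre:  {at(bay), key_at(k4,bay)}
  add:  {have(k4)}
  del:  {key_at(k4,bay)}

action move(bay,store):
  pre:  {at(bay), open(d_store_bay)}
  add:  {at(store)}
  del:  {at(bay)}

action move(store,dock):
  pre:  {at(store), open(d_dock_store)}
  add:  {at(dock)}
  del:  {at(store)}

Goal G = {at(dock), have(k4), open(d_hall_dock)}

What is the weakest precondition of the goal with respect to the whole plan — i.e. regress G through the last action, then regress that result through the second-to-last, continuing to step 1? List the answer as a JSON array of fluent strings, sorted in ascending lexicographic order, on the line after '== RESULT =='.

Regress step by step:
  through step 3 (move(store,dock)): drop {at(dock)}, keep {have(k4), open(d_hall_dock)}, require {at(store), open(d_dock_store)}
    → {at(store), have(k4), open(d_dock_store), open(d_hall_dock)}
  through step 2 (move(bay,store)): drop {at(store)}, keep {have(k4), open(d_dock_store), open(d_hall_dock)}, require {at(bay), open(d_store_bay)}
    → {at(bay), have(k4), open(d_dock_store), open(d_hall_dock), open(d_store_bay)}
  through step 1 (grab(k4)): drop {have(k4)}, keep {at(bay), open(d_dock_store), open(d_hall_dock), open(d_store_bay)}, require {at(bay), key_at(k4,bay)}
    → {at(bay), key_at(k4,bay), open(d_dock_store), open(d_hall_dock), open(d_store_bay)}

== RESULT ==
["at(bay)", "key_at(k4,bay)", "open(d_dock_store)", "open(d_hall_dock)", "open(d_store_bay)"]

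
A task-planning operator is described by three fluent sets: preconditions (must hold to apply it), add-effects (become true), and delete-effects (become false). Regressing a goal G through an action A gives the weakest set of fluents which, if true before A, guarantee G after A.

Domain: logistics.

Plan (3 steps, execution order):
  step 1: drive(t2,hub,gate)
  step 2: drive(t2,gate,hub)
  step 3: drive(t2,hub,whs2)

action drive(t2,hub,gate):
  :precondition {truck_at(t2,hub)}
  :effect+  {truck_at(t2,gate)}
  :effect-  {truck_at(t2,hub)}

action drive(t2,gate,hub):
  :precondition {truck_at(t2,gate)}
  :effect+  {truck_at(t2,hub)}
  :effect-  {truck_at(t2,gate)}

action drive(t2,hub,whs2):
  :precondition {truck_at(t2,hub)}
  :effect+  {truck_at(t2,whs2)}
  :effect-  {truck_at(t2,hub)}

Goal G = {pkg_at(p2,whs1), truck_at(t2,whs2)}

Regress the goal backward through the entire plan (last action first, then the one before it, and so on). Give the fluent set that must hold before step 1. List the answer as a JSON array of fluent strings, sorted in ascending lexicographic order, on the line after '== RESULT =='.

Regress step by step:
  through step 3 (drive(t2,hub,whs2)): drop {truck_at(t2,whs2)}, keep {pkg_at(p2,whs1)}, require {truck_at(t2,hub)}
    → {pkg_at(p2,whs1), truck_at(t2,hub)}
  through step 2 (drive(t2,gate,hub)): drop {truck_at(t2,hub)}, keep {pkg_at(p2,whs1)}, require {truck_at(t2,gate)}
    → {pkg_at(p2,whs1), truck_at(t2,gate)}
  through step 1 (drive(t2,hub,gate)): drop {truck_at(t2,gate)}, keep {pkg_at(p2,whs1)}, require {truck_at(t2,hub)}
    → {pkg_at(p2,whs1), truck_at(t2,hub)}

== RESULT ==
["pkg_at(p2,whs1)", "truck_at(t2,hub)"]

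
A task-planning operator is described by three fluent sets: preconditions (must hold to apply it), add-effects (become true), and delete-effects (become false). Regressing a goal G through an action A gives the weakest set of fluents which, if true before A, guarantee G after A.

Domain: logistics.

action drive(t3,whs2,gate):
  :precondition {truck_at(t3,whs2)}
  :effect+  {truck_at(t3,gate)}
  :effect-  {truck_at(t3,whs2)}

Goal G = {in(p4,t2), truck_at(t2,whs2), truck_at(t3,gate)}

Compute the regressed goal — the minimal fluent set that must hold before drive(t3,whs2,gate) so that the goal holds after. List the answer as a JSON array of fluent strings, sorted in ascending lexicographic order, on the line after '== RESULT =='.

Regress:
  G ∩ del = {}  (empty — regression defined)
  G \ add = {in(p4,t2), truck_at(t2,whs2), truck_at(t3,gate)} \ {truck_at(t3,gate)} = {in(p4,t2), truck_at(t2,whs2)}
  ∪ pre   = {in(p4,t2), truck_at(t2,whs2)} ∪ {truck_at(t3,whs2)}
          = {in(p4,t2), truck_at(t2,whs2), truck_at(t3,whs2)}

== RESULT ==
["in(p4,t2)", "truck_at(t2,whs2)", "truck_at(t3,whs2)"]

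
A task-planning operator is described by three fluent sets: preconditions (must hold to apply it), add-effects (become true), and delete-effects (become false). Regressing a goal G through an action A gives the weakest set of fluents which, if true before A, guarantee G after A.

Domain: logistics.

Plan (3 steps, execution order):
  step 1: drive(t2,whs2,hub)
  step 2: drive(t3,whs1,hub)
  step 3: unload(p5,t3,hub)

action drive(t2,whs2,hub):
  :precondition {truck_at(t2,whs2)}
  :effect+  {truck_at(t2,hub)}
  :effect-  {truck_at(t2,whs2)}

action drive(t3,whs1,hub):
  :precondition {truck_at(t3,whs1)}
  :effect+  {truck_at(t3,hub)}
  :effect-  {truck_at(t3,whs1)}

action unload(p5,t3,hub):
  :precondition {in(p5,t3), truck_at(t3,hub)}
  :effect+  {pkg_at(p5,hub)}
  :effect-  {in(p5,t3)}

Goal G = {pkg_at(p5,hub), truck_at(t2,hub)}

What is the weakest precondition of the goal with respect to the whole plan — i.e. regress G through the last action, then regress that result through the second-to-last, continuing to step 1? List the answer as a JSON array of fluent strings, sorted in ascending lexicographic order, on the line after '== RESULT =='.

Work backward from the goal:
  through step 3 (unload(p5,t3,hub)): drop {pkg_at(p5,hub)}, keep {truck_at(t2,hub)}, require {in(p5,t3), truck_at(t3,hub)}
    → {in(p5,t3), truck_at(t2,hub), truck_at(t3,hub)}
  through step 2 (drive(t3,whs1,hub)): drop {truck_at(t3,hub)}, keep {in(p5,t3), truck_at(t2,hub)}, require {truck_at(t3,whs1)}
    → {in(p5,t3), truck_at(t2,hub), truck_at(t3,whs1)}
  through step 1 (drive(t2,whs2,hub)): drop {truck_at(t2,hub)}, keep {in(p5,t3), truck_at(t3,whs1)}, require {truck_at(t2,whs2)}
    → {in(p5,t3), truck_at(t2,whs2), truck_at(t3,whs1)}

== RESULT ==
["in(p5,t3)", "truck_at(t2,whs2)", "truck_at(t3,whs1)"]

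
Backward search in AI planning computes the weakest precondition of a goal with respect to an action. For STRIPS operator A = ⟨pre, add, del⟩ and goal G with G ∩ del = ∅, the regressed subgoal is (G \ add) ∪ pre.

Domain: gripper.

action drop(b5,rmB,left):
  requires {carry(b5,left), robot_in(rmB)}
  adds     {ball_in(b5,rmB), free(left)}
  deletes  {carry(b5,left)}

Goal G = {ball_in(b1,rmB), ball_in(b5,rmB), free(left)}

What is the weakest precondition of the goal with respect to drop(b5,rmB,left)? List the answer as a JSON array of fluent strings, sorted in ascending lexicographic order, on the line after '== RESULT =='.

Compute (G \ add) ∪ pre:
  G ∩ del = {}  (empty — regression defined)
  G \ add = {ball_in(b1,rmB), ball_in(b5,rmB), free(left)} \ {ball_in(b5,rmB), free(left)} = {ball_in(b1,rmB)}
  ∪ pre   = {ball_in(b1,rmB)} ∪ {carry(b5,left), robot_in(rmB)}
          = {ball_in(b1,rmB), carry(b5,left), robot_in(rmB)}

== RESULT ==
["ball_in(b1,rmB)", "carry(b5,left)", "robot_in(rmB)"]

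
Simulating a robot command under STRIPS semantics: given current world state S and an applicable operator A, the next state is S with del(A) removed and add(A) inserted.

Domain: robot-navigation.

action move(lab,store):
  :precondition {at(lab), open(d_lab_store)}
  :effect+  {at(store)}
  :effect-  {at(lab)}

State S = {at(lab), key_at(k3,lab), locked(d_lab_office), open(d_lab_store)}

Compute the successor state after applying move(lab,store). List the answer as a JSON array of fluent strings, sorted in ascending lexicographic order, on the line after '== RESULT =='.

Progress:
  pre ⊆ S: {at(lab), open(d_lab_store)} ⊆ S  — applicable
  S \ del = {key_at(k3,lab), locked(d_lab_office), open(d_lab_store)}
  ∪ add   = {at(store), key_at(k3,lab), locked(d_lab_office), open(d_lab_store)}

== RESULT ==
["at(store)", "key_at(k3,lab)", "locked(d_lab_office)", "open(d_lab_store)"]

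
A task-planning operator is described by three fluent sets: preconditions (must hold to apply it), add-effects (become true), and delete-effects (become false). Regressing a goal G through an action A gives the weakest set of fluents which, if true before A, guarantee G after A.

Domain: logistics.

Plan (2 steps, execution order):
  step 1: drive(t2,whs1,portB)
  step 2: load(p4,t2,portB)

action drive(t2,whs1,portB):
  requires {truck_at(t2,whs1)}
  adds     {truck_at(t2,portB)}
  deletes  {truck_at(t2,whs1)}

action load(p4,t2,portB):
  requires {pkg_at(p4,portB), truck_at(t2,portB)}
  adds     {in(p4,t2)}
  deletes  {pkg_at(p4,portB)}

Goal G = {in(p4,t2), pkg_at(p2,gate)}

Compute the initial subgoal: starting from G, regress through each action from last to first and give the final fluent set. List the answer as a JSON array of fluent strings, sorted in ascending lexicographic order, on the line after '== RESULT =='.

Work backward from the goal:
  through step 2 (load(p4,t2,portB)): drop {in(p4,t2)}, keep {pkg_at(p2,gate)}, require {pkg_at(p4,portB), truck_at(t2,portB)}
    → {pkg_at(p2,gate), pkg_at(p4,portB), truck_at(t2,portB)}
  through step 1 (drive(t2,whs1,portB)): drop {truck_at(t2,portB)}, keep {pkg_at(p2,gate), pkg_at(p4,portB)}, require {truck_at(t2,whs1)}
    → {pkg_at(p2,gate), pkg_at(p4,portB), truck_at(t2,whs1)}

== RESULT ==
["pkg_at(p2,gate)", "pkg_at(p4,portB)", "truck_at(t2,whs1)"]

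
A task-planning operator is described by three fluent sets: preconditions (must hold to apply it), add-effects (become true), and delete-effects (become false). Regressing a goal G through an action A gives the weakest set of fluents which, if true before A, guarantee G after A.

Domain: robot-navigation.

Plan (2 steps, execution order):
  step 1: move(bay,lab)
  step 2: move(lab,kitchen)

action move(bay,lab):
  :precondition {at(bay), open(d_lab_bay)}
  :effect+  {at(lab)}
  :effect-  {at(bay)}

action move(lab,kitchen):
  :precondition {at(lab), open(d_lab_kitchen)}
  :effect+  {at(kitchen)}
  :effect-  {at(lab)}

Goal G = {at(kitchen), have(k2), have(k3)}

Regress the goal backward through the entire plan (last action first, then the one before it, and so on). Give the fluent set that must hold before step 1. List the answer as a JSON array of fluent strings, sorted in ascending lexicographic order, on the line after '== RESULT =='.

Regress step by step:
  through step 2 (move(lab,kitchen)): drop {at(kitchen)}, keep {have(k2), have(k3)}, require {at(lab), open(d_lab_kitchen)}
    → {at(lab), have(k2), have(k3), open(d_lab_kitchen)}
  through step 1 (move(bay,lab)): drop {at(lab)}, keep {have(k2), have(k3), open(d_lab_kitchen)}, require {at(bay), open(d_lab_bay)}
    → {at(bay), have(k2), have(k3), open(d_lab_bay), open(d_lab_kitchen)}

== RESULT ==
["at(bay)", "have(k2)", "have(k3)", "open(d_lab_bay)", "open(d_lab_kitchen)"]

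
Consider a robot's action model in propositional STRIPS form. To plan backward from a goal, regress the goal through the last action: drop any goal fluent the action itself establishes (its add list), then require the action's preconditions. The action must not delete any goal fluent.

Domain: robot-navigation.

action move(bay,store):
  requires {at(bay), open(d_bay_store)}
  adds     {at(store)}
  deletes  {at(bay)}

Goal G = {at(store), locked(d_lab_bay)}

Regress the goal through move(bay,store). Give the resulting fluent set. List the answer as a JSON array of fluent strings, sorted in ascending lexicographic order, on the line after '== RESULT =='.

Regress:
  G ∩ del = {}  (empty — regression defined)
  G \ add = {at(store), locked(d_lab_bay)} \ {at(store)} = {locked(d_lab_bay)}
  ∪ pre   = {locked(d_lab_bay)} ∪ {at(bay), open(d_bay_store)}
          = {at(bay), locked(d_lab_bay), open(d_bay_store)}

== RESULT ==
["at(bay)", "locked(d_lab_bay)", "open(d_bay_store)"]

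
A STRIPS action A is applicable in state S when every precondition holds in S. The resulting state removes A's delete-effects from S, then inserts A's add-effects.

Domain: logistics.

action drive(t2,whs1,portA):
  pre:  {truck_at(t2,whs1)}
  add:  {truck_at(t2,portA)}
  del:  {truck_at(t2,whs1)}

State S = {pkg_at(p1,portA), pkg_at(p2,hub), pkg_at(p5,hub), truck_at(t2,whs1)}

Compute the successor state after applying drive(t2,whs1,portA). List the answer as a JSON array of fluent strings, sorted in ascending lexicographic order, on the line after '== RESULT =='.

Progress:
  pre ⊆ S: {truck_at(t2,whs1)} ⊆ S  — applicable
  S \ del = {pkg_at(p1,portA), pkg_at(p2,hub), pkg_at(p5,hub)}
  ∪ add   = {pkg_at(p1,portA), pkg_at(p2,hub), pkg_at(p5,hub), truck_at(t2,portA)}

== RESULT ==
["pkg_at(p1,portA)", "pkg_at(p2,hub)", "pkg_at(p5,hub)", "truck_at(t2,portA)"]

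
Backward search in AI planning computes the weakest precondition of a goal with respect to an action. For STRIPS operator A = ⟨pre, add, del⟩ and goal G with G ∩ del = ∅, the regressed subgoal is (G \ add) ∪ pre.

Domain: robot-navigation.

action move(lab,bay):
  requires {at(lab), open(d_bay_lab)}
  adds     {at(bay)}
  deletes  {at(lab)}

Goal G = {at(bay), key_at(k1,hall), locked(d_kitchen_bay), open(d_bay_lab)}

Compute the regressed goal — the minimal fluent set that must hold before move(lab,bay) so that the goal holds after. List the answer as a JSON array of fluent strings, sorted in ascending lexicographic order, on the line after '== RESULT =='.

Regress:
  G ∩ del = {}  (empty — regression defined)
  G \ add = {at(bay), key_at(k1,hall), locked(d_kitchen_bay), open(d_bay_lab)} \ {at(bay)} = {key_at(k1,hall), locked(d_kitchen_bay), open(d_bay_lab)}
  ∪ pre   = {key_at(k1,hall), locked(d_kitchen_bay), open(d_bay_lab)} ∪ {at(lab), open(d_bay_lab)}
          = {at(lab), key_at(k1,hall), locked(d_kitchen_bay), open(d_bay_lab)}

== RESULT ==
["at(lab)", "key_at(k1,hall)", "locked(d_kitchen_bay)", "open(d_bay_lab)"]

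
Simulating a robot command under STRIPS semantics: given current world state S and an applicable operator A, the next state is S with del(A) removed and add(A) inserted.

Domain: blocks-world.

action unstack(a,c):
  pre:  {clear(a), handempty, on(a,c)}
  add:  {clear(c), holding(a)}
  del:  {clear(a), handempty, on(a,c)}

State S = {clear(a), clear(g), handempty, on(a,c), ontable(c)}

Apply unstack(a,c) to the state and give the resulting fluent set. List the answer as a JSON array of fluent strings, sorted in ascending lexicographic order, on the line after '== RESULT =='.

Compute (S \ del) ∪ add:
  pre ⊆ S: {clear(a), handempty, on(a,c)} ⊆ S  — applicable
  S \ del = {clear(g), ontable(c)}
  ∪ add   = {clear(c), clear(g), holding(a), ontable(c)}

== RESULT ==
["clear(c)", "clear(g)", "holding(a)", "ontable(c)"]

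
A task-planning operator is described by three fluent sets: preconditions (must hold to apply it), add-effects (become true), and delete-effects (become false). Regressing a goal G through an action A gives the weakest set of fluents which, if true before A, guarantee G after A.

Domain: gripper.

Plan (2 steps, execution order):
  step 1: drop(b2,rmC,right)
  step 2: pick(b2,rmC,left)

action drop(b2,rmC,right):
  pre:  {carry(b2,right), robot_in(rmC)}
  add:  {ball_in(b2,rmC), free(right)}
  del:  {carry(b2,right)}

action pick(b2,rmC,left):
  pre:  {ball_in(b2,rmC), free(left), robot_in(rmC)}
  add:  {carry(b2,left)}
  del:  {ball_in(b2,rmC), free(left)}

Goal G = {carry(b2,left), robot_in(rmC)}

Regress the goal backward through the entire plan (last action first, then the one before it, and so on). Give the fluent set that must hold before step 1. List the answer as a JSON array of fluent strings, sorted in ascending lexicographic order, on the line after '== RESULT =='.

Work backward from the goal:
  through step 2 (pick(b2,rmC,left)): drop {carry(b2,left)}, keep {robot_in(rmC)}, require {ball_in(b2,rmC), free(left), robot_in(rmC)}
    → {ball_in(b2,rmC), free(left), robot_in(rmC)}
  through step 1 (drop(b2,rmC,right)): drop {ball_in(b2,rmC)}, keep {free(left), robot_in(rmC)}, require {carry(b2,right), robot_in(rmC)}
    → {carry(b2,right), free(left), robot_in(rmC)}

== RESULT ==
["carry(b2,right)", "free(left)", "robot_in(rmC)"]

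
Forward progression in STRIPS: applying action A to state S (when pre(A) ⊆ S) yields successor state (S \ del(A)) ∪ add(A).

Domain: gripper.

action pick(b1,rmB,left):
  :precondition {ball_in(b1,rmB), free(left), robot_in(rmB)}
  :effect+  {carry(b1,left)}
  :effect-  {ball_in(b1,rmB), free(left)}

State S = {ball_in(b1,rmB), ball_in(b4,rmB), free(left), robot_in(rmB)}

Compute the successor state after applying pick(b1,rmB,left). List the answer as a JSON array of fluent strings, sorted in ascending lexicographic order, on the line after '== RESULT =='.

Compute (S \ del) ∪ add:
  pre ⊆ S: {ball_in(b1,rmB), free(left), robot_in(rmB)} ⊆ S  — applicable
  S \ del = {ball_in(b4,rmB), robot_in(rmB)}
  ∪ add   = {ball_in(b4,rmB), carry(b1,left), robot_in(rmB)}

== RESULT ==
["ball_in(b4,rmB)", "carry(b1,left)", "robot_in(rmB)"]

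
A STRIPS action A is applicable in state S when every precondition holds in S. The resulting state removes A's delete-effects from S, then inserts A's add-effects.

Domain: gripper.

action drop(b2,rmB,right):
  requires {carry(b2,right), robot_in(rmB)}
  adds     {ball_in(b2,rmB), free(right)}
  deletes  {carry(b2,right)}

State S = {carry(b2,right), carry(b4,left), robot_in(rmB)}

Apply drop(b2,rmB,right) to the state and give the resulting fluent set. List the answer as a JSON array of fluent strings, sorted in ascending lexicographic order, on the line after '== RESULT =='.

Progress:
  pre ⊆ S: {carry(b2,right), robot_in(rmB)} ⊆ S  — applicable
  S \ del = {carry(b4,left), robot_in(rmB)}
  ∪ add   = {ball_in(b2,rmB), carry(b4,left), free(right), robot_in(rmB)}

== RESULT ==
["ball_in(b2,rmB)", "carry(b4,left)", "free(right)", "robot_in(rmB)"]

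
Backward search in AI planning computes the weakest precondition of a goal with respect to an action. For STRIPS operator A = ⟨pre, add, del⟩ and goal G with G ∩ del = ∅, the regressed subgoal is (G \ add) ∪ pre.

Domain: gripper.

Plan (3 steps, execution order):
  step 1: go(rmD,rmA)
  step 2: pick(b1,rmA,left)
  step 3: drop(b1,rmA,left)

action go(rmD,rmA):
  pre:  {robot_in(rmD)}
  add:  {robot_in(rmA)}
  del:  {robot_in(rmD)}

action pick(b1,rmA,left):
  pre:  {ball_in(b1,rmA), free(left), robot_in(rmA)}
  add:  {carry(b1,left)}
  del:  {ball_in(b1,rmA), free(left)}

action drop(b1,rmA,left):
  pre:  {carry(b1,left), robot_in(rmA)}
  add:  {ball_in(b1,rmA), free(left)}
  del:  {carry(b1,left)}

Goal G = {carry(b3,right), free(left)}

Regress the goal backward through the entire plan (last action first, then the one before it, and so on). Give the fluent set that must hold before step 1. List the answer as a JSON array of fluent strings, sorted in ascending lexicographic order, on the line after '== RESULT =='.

Work backward from the goal:
  through step 3 (drop(b1,rmA,left)): drop {free(left)}, keep {carry(b3,right)}, require {carry(b1,left), robot_in(rmA)}
    → {carry(b1,left), carry(b3,right), robot_in(rmA)}
  through step 2 (pick(b1,rmA,left)): drop {carry(b1,left)}, keep {carry(b3,right), robot_in(rmA)}, require {ball_in(b1,rmA), free(left), robot_in(rmA)}
    → {ball_in(b1,rmA), carry(b3,right), free(left), robot_in(rmA)}
  through step 1 (go(rmD,rmA)): drop {robot_in(rmA)}, keep {ball_in(b1,rmA), carry(b3,right), free(left)}, require {robot_in(rmD)}
    → {ball_in(b1,rmA), carry(b3,right), free(left), robot_in(rmD)}

== RESULT ==
["ball_in(b1,rmA)", "carry(b3,right)", "free(left)", "robot_in(rmD)"]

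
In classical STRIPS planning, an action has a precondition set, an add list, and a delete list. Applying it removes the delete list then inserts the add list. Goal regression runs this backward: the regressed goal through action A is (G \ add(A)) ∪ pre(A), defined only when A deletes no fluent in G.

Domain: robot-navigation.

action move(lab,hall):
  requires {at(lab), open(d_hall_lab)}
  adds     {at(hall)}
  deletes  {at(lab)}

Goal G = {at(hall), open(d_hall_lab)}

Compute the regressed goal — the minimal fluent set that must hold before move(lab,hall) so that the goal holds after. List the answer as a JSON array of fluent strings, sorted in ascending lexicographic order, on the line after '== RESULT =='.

Compute (G \ add) ∪ pre:
  G ∩ del = {}  (empty — regression defined)
  G \ add = {at(hall), open(d_hall_lab)} \ {at(hall)} = {open(d_hall_lab)}
  ∪ pre   = {open(d_hall_lab)} ∪ {at(lab), open(d_hall_lab)}
          = {at(lab), open(d_hall_lab)}

== RESULT ==
["at(lab)", "open(d_hall_lab)"]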